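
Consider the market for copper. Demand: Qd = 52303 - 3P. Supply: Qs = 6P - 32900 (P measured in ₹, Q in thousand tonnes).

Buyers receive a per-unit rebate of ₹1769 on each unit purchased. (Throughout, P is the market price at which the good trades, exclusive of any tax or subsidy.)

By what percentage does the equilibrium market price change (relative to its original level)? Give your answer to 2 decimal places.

Before the shock: 52303 - 3P = 6P - 32900 ⇒ 85203 = 9P ⇒ P = 9467, Q = 23902.
Since buyers' out-of-pocket price is the market price minus the rebate, the effective demand curve becomes Qd = 57610 - 3P.
Clearing the new market: 57610 - 3P = 6P - 32900, so P = 30170/3 ≈ 10056.6667 and Q = 27440.
%ΔP = (10056.6667 − 9467) / 9467 × 100 = +6.23%.

+6.23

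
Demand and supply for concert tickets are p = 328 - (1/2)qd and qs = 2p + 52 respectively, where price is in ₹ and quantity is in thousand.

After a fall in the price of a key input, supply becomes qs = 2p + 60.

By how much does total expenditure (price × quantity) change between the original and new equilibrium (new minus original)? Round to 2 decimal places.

Solve the original market: 656 - 2p = 2p + 52, hence p = 151 and q = 354.
The new curves are qd = 656 - 2p (demand) and qs = 2p + 60 (supply).
Setting them equal: 656 - 2p = 2p + 60 → 596 = 4p, so p = 149 and q = 358.
Expenditure moves from 151×354 = 53454 to 149×358 = 53342; change = -112.00.

-112.00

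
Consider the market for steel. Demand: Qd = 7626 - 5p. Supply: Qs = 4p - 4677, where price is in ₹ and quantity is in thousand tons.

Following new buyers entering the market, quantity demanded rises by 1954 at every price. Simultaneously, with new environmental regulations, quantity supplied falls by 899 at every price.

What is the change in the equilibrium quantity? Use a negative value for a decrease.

+369

Initially, 7626 - 5p = 4p - 4677, so 12303 = 9p and p = 1367, Q = 791.
The new curves are Qd = 9580 - 5p (demand) and Qs = 4p - 5576 (supply).
Equate the new curves: 9580 - 5p = 4p - 5576, giving 15156 = 9p, p = 1684, Q = 1160.
ΔQ = 1160 − 791 = +369.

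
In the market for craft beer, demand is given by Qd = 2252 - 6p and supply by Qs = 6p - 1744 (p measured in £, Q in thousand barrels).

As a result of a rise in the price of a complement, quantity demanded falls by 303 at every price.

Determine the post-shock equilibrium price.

307.75

Solve the original market: 2252 - 6p = 6p - 1744, hence p = 333 and Q = 254.
The new curves are Qd = 1949 - 6p (demand) and Qs = 6p - 1744 (supply).
New equilibrium: 1949 - 6p = 6p - 1744 ⇒ 3693 = 12p ⇒ p = 307.75, Q = 102.5.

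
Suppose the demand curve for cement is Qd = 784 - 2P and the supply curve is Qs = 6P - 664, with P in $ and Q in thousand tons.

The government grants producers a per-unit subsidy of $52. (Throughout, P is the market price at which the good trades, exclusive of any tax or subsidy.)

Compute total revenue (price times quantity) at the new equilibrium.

Original equilibrium: 784 - 2P = 6P - 664 gives 1448 = 8P, so P = 181 and Q = 422.
Since sellers receive the price plus the subsidy, the effective supply curve becomes Qs = 6P - 352.
Equate the new curves: 784 - 2P = 6P - 352, giving 1136 = 8P, P = 142, Q = 500.
New expenditure = 142 × 500 = 71000.

71000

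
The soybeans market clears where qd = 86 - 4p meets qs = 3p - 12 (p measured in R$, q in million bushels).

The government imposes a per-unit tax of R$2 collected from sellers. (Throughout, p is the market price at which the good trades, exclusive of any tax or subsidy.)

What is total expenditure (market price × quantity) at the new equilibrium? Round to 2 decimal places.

Before the shock: 86 - 4p = 3p - 12 ⇒ 98 = 7p ⇒ p = 14, q = 30.
Since sellers keep the price net of the tax, the effective supply curve becomes qs = 3p - 18.
New equilibrium: 86 - 4p = 3p - 18 ⇒ 104 = 7p ⇒ p = 104/7 ≈ 14.8571, q = 186/7 ≈ 26.5714.
New expenditure = 14.8571 × 26.5714 = 394.78.

394.78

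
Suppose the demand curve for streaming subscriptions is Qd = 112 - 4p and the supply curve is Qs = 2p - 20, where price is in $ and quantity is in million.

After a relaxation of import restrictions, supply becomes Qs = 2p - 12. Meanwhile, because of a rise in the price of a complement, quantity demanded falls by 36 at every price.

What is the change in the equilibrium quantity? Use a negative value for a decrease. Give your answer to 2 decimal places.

Initially, 112 - 4p = 2p - 20, so 132 = 6p and p = 22, Q = 24.
With the change applied: demand Qd = 76 - 4p, supply Qs = 2p - 12.
Setting them equal: 76 - 4p = 2p - 12 → 88 = 6p, so p = 44/3 ≈ 14.6667 and Q = 52/3 ≈ 17.3333.
ΔQ = 17.3333 − 24 = -6.67.

-6.67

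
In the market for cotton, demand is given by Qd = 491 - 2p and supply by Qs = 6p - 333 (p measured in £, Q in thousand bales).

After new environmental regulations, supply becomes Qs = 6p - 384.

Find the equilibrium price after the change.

109.375

Initially, 491 - 2p = 6p - 333, so 824 = 8p and p = 103, Q = 285.
The shock moves the curves to Qd = 491 - 2p and Qs = 6p - 384.
Clearing the new market: 491 - 2p = 6p - 384, so p = 109.375 and Q = 272.25.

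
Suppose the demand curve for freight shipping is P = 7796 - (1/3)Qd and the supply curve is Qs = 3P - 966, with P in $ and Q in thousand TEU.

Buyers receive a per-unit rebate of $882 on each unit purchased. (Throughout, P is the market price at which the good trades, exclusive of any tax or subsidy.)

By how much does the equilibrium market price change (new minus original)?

Initially, 23388 - 3P = 3P - 966, so 24354 = 6P and P = 4059, Q = 11211.
Since buyers' out-of-pocket price is the market price minus the rebate, the effective demand curve becomes Qd = 26034 - 3P.
Setting them equal: 26034 - 3P = 3P - 966 → 27000 = 6P, so P = 4500 and Q = 12534.
ΔP = 4500 − 4059 = +441.

+441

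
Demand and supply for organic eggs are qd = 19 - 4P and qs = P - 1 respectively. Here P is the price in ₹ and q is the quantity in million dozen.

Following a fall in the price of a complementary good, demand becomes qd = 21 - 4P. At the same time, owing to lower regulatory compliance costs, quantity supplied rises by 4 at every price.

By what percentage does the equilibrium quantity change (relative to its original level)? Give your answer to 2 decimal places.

Initially, 19 - 4P = P - 1, so 20 = 5P and P = 4, q = 3.
After the shift, demand is qd = 21 - 4P and supply is qs = P + 3.
Setting them equal: 21 - 4P = P + 3 → 18 = 5P, so P = 3.6 and q = 6.6.
%Δq = (6.6 − 3) / 3 × 100 = +120.00%.

+120.00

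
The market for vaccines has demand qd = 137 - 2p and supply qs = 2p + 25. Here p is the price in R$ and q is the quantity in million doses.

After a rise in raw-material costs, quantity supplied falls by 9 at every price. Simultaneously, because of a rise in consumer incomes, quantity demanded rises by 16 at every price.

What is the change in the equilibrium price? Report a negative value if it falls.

Solve the original market: 137 - 2p = 2p + 25, hence p = 28 and q = 81.
The new curves are qd = 153 - 2p (demand) and qs = 2p + 16 (supply).
New equilibrium: 153 - 2p = 2p + 16 ⇒ 137 = 4p ⇒ p = 34.25, q = 84.5.
Δp = 34.25 − 28 = +6.25.

+6.25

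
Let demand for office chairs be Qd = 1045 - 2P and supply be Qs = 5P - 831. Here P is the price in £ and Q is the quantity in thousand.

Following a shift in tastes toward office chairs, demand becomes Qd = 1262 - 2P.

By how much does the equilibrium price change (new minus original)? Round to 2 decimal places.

+31.00

Initially, 1045 - 2P = 5P - 831, so 1876 = 7P and P = 268, Q = 509.
The new curves are Qd = 1262 - 2P (demand) and Qs = 5P - 831 (supply).
Clearing the new market: 1262 - 2P = 5P - 831, so P = 299 and Q = 664.
ΔP = 299 − 268 = +31.00.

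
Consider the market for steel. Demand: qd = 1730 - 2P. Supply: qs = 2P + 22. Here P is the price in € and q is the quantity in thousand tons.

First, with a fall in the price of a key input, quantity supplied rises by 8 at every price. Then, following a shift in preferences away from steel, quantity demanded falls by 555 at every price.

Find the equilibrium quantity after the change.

602.5

Initially, 1730 - 2P = 2P + 22, so 1708 = 4P and P = 427, q = 876.
After the shift, demand is qd = 1175 - 2P and supply is qs = 2P + 30.
Clearing the new market: 1175 - 2P = 2P + 30, so P = 286.25 and q = 602.5.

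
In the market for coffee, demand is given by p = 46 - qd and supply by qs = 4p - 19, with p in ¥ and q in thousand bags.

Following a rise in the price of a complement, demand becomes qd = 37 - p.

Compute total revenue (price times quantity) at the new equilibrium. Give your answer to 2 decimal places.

288.96

Before the shock: 46 - p = 4p - 19 ⇒ 65 = 5p ⇒ p = 13, q = 33.
The shock moves the curves to qd = 37 - p and qs = 4p - 19.
Setting them equal: 37 - p = 4p - 19 → 56 = 5p, so p = 11.2 and q = 25.8.
New expenditure = 11.2 × 25.8 = 288.96.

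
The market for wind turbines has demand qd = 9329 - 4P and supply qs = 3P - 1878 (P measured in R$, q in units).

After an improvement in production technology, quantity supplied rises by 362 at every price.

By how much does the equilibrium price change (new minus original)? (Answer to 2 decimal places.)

-51.71

Initially, 9329 - 4P = 3P - 1878, so 11207 = 7P and P = 1601, q = 2925.
The new curves are qd = 9329 - 4P (demand) and qs = 3P - 1516 (supply).
Equate the new curves: 9329 - 4P = 3P - 1516, giving 10845 = 7P, P = 10845/7 ≈ 1549.2857, q = 21923/7 ≈ 3131.8571.
ΔP = 1549.2857 − 1601 = -51.71.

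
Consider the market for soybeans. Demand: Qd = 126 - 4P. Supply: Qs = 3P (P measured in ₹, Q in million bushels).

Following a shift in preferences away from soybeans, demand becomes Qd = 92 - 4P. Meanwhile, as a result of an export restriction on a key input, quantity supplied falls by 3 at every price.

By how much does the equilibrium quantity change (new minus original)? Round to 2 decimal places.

-16.29

Solve the original market: 126 - 4P = 3P, hence P = 18 and Q = 54.
After the shift, demand is Qd = 92 - 4P and supply is Qs = 3P - 3.
Setting them equal: 92 - 4P = 3P - 3 → 95 = 7P, so P = 95/7 ≈ 13.5714 and Q = 264/7 ≈ 37.7143.
ΔQ = 37.7143 − 54 = -16.29.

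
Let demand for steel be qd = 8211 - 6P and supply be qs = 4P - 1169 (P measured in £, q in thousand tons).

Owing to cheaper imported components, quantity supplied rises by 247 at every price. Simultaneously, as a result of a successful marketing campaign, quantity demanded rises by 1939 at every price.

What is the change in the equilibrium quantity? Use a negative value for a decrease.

+923.8

Solve the original market: 8211 - 6P = 4P - 1169, hence P = 938 and q = 2583.
With the change applied: demand qd = 10150 - 6P, supply qs = 4P - 922.
Clearing the new market: 10150 - 6P = 4P - 922, so P = 1107.2 and q = 3506.8.
Δq = 3506.8 − 2583 = +923.8.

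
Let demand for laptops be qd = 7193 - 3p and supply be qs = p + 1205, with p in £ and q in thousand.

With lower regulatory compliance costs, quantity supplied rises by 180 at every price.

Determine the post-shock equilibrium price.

Before the shock: 7193 - 3p = p + 1205 ⇒ 5988 = 4p ⇒ p = 1497, q = 2702.
The new curves are qd = 7193 - 3p (demand) and qs = p + 1385 (supply).
New equilibrium: 7193 - 3p = p + 1385 ⇒ 5808 = 4p ⇒ p = 1452, q = 2837.

1452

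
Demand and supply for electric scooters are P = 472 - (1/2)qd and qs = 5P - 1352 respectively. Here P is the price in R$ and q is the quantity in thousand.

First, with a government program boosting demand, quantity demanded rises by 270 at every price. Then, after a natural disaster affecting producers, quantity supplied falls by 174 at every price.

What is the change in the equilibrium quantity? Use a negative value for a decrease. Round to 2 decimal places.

+143.14

Before the shock: 944 - 2P = 5P - 1352 ⇒ 2296 = 7P ⇒ P = 328, q = 288.
The shock moves the curves to qd = 1214 - 2P and qs = 5P - 1526.
Clearing the new market: 1214 - 2P = 5P - 1526, so P = 2740/7 ≈ 391.4286 and q = 3018/7 ≈ 431.1429.
Δq = 431.1429 − 288 = +143.14.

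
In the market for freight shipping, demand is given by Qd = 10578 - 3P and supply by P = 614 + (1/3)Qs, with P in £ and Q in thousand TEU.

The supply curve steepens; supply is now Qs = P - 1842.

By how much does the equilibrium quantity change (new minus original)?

-3105

Before the shock: 10578 - 3P = 3P - 1842 ⇒ 12420 = 6P ⇒ P = 2070, Q = 4368.
With the change applied: demand Qd = 10578 - 3P, supply Qs = P - 1842.
Clearing the new market: 10578 - 3P = P - 1842, so P = 3105 and Q = 1263.
ΔQ = 1263 − 4368 = -3105.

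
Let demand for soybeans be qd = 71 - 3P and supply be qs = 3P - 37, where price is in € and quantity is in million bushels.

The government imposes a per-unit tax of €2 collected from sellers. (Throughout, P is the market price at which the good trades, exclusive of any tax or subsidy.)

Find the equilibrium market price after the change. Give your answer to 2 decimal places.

Initially, 71 - 3P = 3P - 37, so 108 = 6P and P = 18, q = 17.
Since sellers keep the price net of the tax, the effective supply curve becomes qs = 3P - 43.
Equate the new curves: 71 - 3P = 3P - 43, giving 114 = 6P, P = 19, q = 14.

19.00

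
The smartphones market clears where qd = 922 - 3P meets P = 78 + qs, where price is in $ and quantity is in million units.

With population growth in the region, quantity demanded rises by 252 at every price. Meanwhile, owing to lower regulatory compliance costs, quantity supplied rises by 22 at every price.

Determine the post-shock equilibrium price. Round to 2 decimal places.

307.50

Solve the original market: 922 - 3P = P - 78, hence P = 250 and q = 172.
With the change applied: demand qd = 1174 - 3P, supply qs = P - 56.
Clearing the new market: 1174 - 3P = P - 56, so P = 307.5 and q = 251.5.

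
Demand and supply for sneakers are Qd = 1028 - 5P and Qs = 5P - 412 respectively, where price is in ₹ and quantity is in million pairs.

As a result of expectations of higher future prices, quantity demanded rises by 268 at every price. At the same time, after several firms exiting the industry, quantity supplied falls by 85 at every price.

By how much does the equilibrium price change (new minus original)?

Solve the original market: 1028 - 5P = 5P - 412, hence P = 144 and Q = 308.
With the change applied: demand Qd = 1296 - 5P, supply Qs = 5P - 497.
New equilibrium: 1296 - 5P = 5P - 497 ⇒ 1793 = 10P ⇒ P = 179.3, Q = 399.5.
ΔP = 179.3 − 144 = +35.3.

+35.3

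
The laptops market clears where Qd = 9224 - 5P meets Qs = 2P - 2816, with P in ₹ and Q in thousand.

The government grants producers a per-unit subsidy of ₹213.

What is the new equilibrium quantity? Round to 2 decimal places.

928.29

Solve the original market: 9224 - 5P = 2P - 2816, hence P = 1720 and Q = 624.
Since sellers receive the price plus the subsidy, the effective supply curve becomes Qs = 2P - 2390.
Setting them equal: 9224 - 5P = 2P - 2390 → 11614 = 7P, so P = 11614/7 ≈ 1659.1429 and Q = 6498/7 ≈ 928.2857.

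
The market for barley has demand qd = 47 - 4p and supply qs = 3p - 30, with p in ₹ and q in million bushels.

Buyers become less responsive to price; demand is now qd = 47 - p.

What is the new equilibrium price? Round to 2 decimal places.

19.25

Initially, 47 - 4p = 3p - 30, so 77 = 7p and p = 11, q = 3.
With the change applied: demand qd = 47 - p, supply qs = 3p - 30.
New equilibrium: 47 - p = 3p - 30 ⇒ 77 = 4p ⇒ p = 19.25, q = 27.75.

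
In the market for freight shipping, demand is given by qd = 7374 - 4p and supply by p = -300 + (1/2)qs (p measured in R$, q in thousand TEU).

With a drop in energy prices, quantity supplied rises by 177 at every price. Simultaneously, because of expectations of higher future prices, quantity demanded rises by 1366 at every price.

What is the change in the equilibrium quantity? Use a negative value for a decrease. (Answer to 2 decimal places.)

Solve the original market: 7374 - 4p = 2p + 600, hence p = 1129 and q = 2858.
After the shift, demand is qd = 8740 - 4p and supply is qs = 2p + 777.
Equate the new curves: 8740 - 4p = 2p + 777, giving 7963 = 6p, p = 7963/6 ≈ 1327.1667, q = 10294/3 ≈ 3431.3333.
Δq = 3431.3333 − 2858 = +573.33.

+573.33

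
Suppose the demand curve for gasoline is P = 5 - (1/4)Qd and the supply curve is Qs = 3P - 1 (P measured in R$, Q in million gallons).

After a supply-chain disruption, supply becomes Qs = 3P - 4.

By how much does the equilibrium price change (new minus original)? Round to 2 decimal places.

+0.43

Before the shock: 20 - 4P = 3P - 1 ⇒ 21 = 7P ⇒ P = 3, Q = 8.
The new curves are Qd = 20 - 4P (demand) and Qs = 3P - 4 (supply).
New equilibrium: 20 - 4P = 3P - 4 ⇒ 24 = 7P ⇒ P = 24/7 ≈ 3.4286, Q = 44/7 ≈ 6.2857.
ΔP = 3.4286 − 3 = +0.43.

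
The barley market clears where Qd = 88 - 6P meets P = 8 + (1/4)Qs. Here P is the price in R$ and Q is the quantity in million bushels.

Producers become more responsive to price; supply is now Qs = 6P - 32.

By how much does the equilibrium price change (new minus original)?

-2

Initially, 88 - 6P = 4P - 32, so 120 = 10P and P = 12, Q = 16.
With the change applied: demand Qd = 88 - 6P, supply Qs = 6P - 32.
Equate the new curves: 88 - 6P = 6P - 32, giving 120 = 12P, P = 10, Q = 28.
ΔP = 10 − 12 = -2.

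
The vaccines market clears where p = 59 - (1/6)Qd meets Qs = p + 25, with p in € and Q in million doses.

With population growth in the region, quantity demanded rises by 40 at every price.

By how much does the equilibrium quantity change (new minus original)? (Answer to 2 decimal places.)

Before the shock: 354 - 6p = p + 25 ⇒ 329 = 7p ⇒ p = 47, Q = 72.
The new curves are Qd = 394 - 6p (demand) and Qs = p + 25 (supply).
New equilibrium: 394 - 6p = p + 25 ⇒ 369 = 7p ⇒ p = 369/7 ≈ 52.7143, Q = 544/7 ≈ 77.7143.
ΔQ = 77.7143 − 72 = +5.71.

+5.71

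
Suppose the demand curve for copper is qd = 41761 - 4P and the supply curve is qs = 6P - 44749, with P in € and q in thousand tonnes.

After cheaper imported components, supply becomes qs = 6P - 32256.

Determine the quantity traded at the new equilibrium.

Original equilibrium: 41761 - 4P = 6P - 44749 gives 86510 = 10P, so P = 8651 and q = 7157.
The new curves are qd = 41761 - 4P (demand) and qs = 6P - 32256 (supply).
Clearing the new market: 41761 - 4P = 6P - 32256, so P = 7401.7 and q = 12154.2.

12154.2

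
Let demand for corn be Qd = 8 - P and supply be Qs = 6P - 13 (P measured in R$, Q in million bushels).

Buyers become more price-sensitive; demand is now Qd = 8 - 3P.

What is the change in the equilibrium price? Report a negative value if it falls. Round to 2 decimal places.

-0.67

Before the shock: 8 - P = 6P - 13 ⇒ 21 = 7P ⇒ P = 3, Q = 5.
After the shift, demand is Qd = 8 - 3P and supply is Qs = 6P - 13.
Equate the new curves: 8 - 3P = 6P - 13, giving 21 = 9P, P = 7/3 ≈ 2.3333, Q = 1.
ΔP = 2.3333 − 3 = -0.67.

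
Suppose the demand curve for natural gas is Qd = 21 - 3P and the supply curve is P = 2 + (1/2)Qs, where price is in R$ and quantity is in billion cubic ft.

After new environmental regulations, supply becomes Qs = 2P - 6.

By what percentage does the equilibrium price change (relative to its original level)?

+8

Original equilibrium: 21 - 3P = 2P - 4 gives 25 = 5P, so P = 5 and Q = 6.
The shock moves the curves to Qd = 21 - 3P and Qs = 2P - 6.
Setting them equal: 21 - 3P = 2P - 6 → 27 = 5P, so P = 5.4 and Q = 4.8.
%ΔP = (5.4 − 5) / 5 × 100 = +8%.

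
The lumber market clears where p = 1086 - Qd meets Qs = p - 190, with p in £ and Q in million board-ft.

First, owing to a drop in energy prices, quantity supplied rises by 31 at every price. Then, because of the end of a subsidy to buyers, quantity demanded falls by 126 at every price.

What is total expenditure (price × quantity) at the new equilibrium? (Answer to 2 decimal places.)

Before the shock: 1086 - p = p - 190 ⇒ 1276 = 2p ⇒ p = 638, Q = 448.
The new curves are Qd = 960 - p (demand) and Qs = p - 159 (supply).
New equilibrium: 960 - p = p - 159 ⇒ 1119 = 2p ⇒ p = 559.5, Q = 400.5.
New expenditure = 559.5 × 400.5 = 224079.75.

224079.75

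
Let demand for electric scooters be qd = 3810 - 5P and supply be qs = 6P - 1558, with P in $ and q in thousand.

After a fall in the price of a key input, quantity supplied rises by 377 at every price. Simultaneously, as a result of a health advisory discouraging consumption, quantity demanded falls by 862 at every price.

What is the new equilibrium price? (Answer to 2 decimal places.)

Initially, 3810 - 5P = 6P - 1558, so 5368 = 11P and P = 488, q = 1370.
The shock moves the curves to qd = 2948 - 5P and qs = 6P - 1181.
New equilibrium: 2948 - 5P = 6P - 1181 ⇒ 4129 = 11P ⇒ P = 4129/11 ≈ 375.3636, q = 11783/11 ≈ 1071.1818.

375.36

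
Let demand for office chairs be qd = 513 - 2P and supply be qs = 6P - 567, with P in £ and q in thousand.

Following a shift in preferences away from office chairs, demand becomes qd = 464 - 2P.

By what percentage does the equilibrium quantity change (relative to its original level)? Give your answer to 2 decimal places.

Initially, 513 - 2P = 6P - 567, so 1080 = 8P and P = 135, q = 243.
With the change applied: demand qd = 464 - 2P, supply qs = 6P - 567.
Equate the new curves: 464 - 2P = 6P - 567, giving 1031 = 8P, P = 128.875, q = 206.25.
%Δq = (206.25 − 243) / 243 × 100 = -15.12%.

-15.12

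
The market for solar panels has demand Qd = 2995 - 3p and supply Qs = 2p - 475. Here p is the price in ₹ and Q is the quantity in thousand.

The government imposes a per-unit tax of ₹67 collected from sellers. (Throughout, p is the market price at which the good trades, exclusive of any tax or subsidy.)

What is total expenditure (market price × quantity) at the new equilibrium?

Before the shock: 2995 - 3p = 2p - 475 ⇒ 3470 = 5p ⇒ p = 694, Q = 913.
Since sellers keep the price net of the tax, the effective supply curve becomes Qs = 2p - 609.
Equate the new curves: 2995 - 3p = 2p - 609, giving 3604 = 5p, p = 720.8, Q = 832.6.
New expenditure = 720.8 × 832.6 = 600138.08.

600138.08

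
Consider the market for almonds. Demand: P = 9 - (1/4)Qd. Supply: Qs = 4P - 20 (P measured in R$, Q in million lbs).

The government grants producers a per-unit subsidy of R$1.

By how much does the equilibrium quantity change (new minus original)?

+2

Solve the original market: 36 - 4P = 4P - 20, hence P = 7 and Q = 8.
Since sellers receive the price plus the subsidy, the effective supply curve becomes Qs = 4P - 16.
Setting them equal: 36 - 4P = 4P - 16 → 52 = 8P, so P = 6.5 and Q = 10.
ΔQ = 10 − 8 = +2.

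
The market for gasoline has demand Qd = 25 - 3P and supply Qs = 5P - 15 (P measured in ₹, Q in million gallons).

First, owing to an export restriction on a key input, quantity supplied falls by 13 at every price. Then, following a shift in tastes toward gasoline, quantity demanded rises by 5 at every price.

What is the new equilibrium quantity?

Solve the original market: 25 - 3P = 5P - 15, hence P = 5 and Q = 10.
The shock moves the curves to Qd = 30 - 3P and Qs = 5P - 28.
Equate the new curves: 30 - 3P = 5P - 28, giving 58 = 8P, P = 7.25, Q = 8.25.

8.25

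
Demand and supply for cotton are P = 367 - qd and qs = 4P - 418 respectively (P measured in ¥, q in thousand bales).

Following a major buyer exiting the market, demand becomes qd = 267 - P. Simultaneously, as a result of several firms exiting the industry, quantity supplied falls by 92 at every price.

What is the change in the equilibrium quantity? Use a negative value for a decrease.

Initially, 367 - P = 4P - 418, so 785 = 5P and P = 157, q = 210.
After the shift, demand is qd = 267 - P and supply is qs = 4P - 510.
New equilibrium: 267 - P = 4P - 510 ⇒ 777 = 5P ⇒ P = 155.4, q = 111.6.
Δq = 111.6 − 210 = -98.4.

-98.4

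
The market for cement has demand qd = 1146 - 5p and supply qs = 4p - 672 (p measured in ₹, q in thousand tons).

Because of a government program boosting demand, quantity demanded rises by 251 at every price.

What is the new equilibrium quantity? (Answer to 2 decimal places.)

247.56

Initially, 1146 - 5p = 4p - 672, so 1818 = 9p and p = 202, q = 136.
After the shift, demand is qd = 1397 - 5p and supply is qs = 4p - 672.
Setting them equal: 1397 - 5p = 4p - 672 → 2069 = 9p, so p = 2069/9 ≈ 229.8889 and q = 2228/9 ≈ 247.5556.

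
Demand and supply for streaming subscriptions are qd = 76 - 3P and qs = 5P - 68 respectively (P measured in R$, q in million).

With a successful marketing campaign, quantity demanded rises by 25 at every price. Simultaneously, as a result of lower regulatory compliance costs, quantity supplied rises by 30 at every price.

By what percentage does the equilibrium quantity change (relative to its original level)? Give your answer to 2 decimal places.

Original equilibrium: 76 - 3P = 5P - 68 gives 144 = 8P, so P = 18 and q = 22.
After the shift, demand is qd = 101 - 3P and supply is qs = 5P - 38.
Equate the new curves: 101 - 3P = 5P - 38, giving 139 = 8P, P = 17.375, q = 48.875.
%Δq = (48.875 − 22) / 22 × 100 = +122.16%.

+122.16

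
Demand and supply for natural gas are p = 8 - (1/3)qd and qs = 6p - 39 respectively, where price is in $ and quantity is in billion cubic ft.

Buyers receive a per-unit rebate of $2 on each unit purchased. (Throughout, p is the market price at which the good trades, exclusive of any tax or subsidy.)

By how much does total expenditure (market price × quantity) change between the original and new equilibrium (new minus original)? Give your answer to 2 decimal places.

Before the shock: 24 - 3p = 6p - 39 ⇒ 63 = 9p ⇒ p = 7, q = 3.
Since buyers' out-of-pocket price is the market price minus the rebate, the effective demand curve becomes qd = 30 - 3p.
Setting them equal: 30 - 3p = 6p - 39 → 69 = 9p, so p = 23/3 ≈ 7.6667 and q = 7.
Expenditure moves from 7×3 = 21 to 7.6667×7 = 53.6667; change = +32.67.

+32.67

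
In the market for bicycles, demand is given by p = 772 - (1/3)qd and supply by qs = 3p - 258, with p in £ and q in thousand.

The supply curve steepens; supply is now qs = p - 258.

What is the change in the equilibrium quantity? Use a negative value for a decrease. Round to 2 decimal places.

Initially, 2316 - 3p = 3p - 258, so 2574 = 6p and p = 429, q = 1029.
The shock moves the curves to qd = 2316 - 3p and qs = p - 258.
Clearing the new market: 2316 - 3p = p - 258, so p = 643.5 and q = 385.5.
Δq = 385.5 − 1029 = -643.50.

-643.50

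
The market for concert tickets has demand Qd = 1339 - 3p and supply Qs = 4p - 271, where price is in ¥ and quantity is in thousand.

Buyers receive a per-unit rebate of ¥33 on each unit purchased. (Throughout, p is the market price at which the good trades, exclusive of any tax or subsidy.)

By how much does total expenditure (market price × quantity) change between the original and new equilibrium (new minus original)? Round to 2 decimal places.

Initially, 1339 - 3p = 4p - 271, so 1610 = 7p and p = 230, Q = 649.
Since buyers' out-of-pocket price is the market price minus the rebate, the effective demand curve becomes Qd = 1438 - 3p.
Clearing the new market: 1438 - 3p = 4p - 271, so p = 1709/7 ≈ 244.1429 and Q = 4939/7 ≈ 705.5714.
Expenditure moves from 230×649 = 149270 to 244.1429×705.5714 = 172260.2245; change = +22990.22.

+22990.22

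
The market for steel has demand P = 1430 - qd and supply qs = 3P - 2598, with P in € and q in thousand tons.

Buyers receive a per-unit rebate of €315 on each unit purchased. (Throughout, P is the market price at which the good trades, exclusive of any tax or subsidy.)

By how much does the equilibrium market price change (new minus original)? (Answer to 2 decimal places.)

+78.75

Solve the original market: 1430 - P = 3P - 2598, hence P = 1007 and q = 423.
Since buyers' out-of-pocket price is the market price minus the rebate, the effective demand curve becomes qd = 1745 - P.
Clearing the new market: 1745 - P = 3P - 2598, so P = 1085.75 and q = 659.25.
ΔP = 1085.75 − 1007 = +78.75.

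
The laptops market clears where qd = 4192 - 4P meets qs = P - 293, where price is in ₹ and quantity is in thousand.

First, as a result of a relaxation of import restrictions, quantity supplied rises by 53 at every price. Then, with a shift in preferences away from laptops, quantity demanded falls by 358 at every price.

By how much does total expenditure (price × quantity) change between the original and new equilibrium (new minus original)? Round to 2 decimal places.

Before the shock: 4192 - 4P = P - 293 ⇒ 4485 = 5P ⇒ P = 897, q = 604.
The new curves are qd = 3834 - 4P (demand) and qs = P - 240 (supply).
New equilibrium: 3834 - 4P = P - 240 ⇒ 4074 = 5P ⇒ P = 814.8, q = 574.8.
Expenditure moves from 897×604 = 541788 to 814.8×574.8 = 468347.04; change = -73440.96.

-73440.96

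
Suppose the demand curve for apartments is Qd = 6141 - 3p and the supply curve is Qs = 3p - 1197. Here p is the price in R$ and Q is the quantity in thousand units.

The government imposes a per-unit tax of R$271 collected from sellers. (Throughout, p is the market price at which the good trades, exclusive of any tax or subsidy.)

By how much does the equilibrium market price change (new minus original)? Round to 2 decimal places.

+135.50

Original equilibrium: 6141 - 3p = 3p - 1197 gives 7338 = 6p, so p = 1223 and Q = 2472.
Since sellers keep the price net of the tax, the effective supply curve becomes Qs = 3p - 2010.
New equilibrium: 6141 - 3p = 3p - 2010 ⇒ 8151 = 6p ⇒ p = 1358.5, Q = 2065.5.
Δp = 1358.5 − 1223 = +135.50.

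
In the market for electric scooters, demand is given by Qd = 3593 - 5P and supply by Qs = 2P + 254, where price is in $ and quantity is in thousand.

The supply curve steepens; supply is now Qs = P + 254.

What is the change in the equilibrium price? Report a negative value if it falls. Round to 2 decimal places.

+79.50

Original equilibrium: 3593 - 5P = 2P + 254 gives 3339 = 7P, so P = 477 and Q = 1208.
After the shift, demand is Qd = 3593 - 5P and supply is Qs = P + 254.
Equate the new curves: 3593 - 5P = P + 254, giving 3339 = 6P, P = 556.5, Q = 810.5.
ΔP = 556.5 − 477 = +79.50.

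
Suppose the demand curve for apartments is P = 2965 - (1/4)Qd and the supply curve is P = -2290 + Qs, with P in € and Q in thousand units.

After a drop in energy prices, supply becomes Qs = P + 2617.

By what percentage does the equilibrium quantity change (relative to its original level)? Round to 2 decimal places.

+6.22

Solve the original market: 11860 - 4P = P + 2290, hence P = 1914 and Q = 4204.
The shock moves the curves to Qd = 11860 - 4P and Qs = P + 2617.
Equate the new curves: 11860 - 4P = P + 2617, giving 9243 = 5P, P = 1848.6, Q = 4465.6.
%ΔQ = (4465.6 − 4204) / 4204 × 100 = +6.22%.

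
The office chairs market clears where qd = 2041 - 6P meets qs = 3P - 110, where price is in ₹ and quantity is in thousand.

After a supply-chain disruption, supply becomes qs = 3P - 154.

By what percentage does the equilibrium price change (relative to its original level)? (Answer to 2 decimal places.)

Solve the original market: 2041 - 6P = 3P - 110, hence P = 239 and q = 607.
With the change applied: demand qd = 2041 - 6P, supply qs = 3P - 154.
Clearing the new market: 2041 - 6P = 3P - 154, so P = 2195/9 ≈ 243.8889 and q = 1733/3 ≈ 577.6667.
%ΔP = (243.8889 − 239) / 239 × 100 = +2.05%.

+2.05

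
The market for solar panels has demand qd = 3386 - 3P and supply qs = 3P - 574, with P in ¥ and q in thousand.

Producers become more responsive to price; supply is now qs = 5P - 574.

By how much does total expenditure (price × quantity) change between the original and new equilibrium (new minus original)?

Before the shock: 3386 - 3P = 3P - 574 ⇒ 3960 = 6P ⇒ P = 660, q = 1406.
With the change applied: demand qd = 3386 - 3P, supply qs = 5P - 574.
Setting them equal: 3386 - 3P = 5P - 574 → 3960 = 8P, so P = 495 and q = 1901.
Expenditure moves from 660×1406 = 927960 to 495×1901 = 940995; change = +13035.

+13035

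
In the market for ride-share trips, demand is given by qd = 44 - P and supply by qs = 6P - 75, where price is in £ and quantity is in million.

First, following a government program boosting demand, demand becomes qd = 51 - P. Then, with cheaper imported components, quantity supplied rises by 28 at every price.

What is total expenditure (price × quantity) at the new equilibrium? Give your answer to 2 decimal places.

518.00

Initially, 44 - P = 6P - 75, so 119 = 7P and P = 17, q = 27.
With the change applied: demand qd = 51 - P, supply qs = 6P - 47.
Clearing the new market: 51 - P = 6P - 47, so P = 14 and q = 37.
New expenditure = 14 × 37 = 518.00.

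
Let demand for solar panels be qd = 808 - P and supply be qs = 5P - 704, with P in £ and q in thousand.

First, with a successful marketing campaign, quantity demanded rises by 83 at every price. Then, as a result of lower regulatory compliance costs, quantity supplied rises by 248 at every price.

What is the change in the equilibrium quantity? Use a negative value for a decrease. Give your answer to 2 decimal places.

+110.50

Initially, 808 - P = 5P - 704, so 1512 = 6P and P = 252, q = 556.
With the change applied: demand qd = 891 - P, supply qs = 5P - 456.
New equilibrium: 891 - P = 5P - 456 ⇒ 1347 = 6P ⇒ P = 224.5, q = 666.5.
Δq = 666.5 − 556 = +110.50.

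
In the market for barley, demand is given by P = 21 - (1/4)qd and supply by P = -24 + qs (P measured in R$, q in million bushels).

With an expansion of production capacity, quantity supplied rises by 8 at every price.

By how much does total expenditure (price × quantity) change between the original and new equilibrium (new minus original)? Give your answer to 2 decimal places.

+8.96

Solve the original market: 84 - 4P = P + 24, hence P = 12 and q = 36.
The shock moves the curves to qd = 84 - 4P and qs = P + 32.
Clearing the new market: 84 - 4P = P + 32, so P = 10.4 and q = 42.4.
Expenditure moves from 12×36 = 432 to 10.4×42.4 = 440.96; change = +8.96.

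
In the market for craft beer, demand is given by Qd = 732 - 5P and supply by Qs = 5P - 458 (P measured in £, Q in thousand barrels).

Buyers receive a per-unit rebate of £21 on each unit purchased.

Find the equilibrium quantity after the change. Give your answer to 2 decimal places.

Initially, 732 - 5P = 5P - 458, so 1190 = 10P and P = 119, Q = 137.
Since buyers' out-of-pocket price is the market price minus the rebate, the effective demand curve becomes Qd = 837 - 5P.
New equilibrium: 837 - 5P = 5P - 458 ⇒ 1295 = 10P ⇒ P = 129.5, Q = 189.5.

189.50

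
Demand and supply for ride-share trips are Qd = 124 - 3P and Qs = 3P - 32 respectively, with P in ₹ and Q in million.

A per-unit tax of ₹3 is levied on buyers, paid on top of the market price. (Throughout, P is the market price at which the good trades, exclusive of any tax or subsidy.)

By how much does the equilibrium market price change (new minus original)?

Initially, 124 - 3P = 3P - 32, so 156 = 6P and P = 26, Q = 46.
Since buyers pay the price plus the tax, the effective demand curve becomes Qd = 115 - 3P.
New equilibrium: 115 - 3P = 3P - 32 ⇒ 147 = 6P ⇒ P = 24.5, Q = 41.5.
ΔP = 24.5 − 26 = -1.5.

-1.5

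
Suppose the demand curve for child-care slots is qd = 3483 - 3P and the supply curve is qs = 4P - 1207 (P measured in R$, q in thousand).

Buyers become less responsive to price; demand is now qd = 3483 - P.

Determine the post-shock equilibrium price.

938

Original equilibrium: 3483 - 3P = 4P - 1207 gives 4690 = 7P, so P = 670 and q = 1473.
The shock moves the curves to qd = 3483 - P and qs = 4P - 1207.
Clearing the new market: 3483 - P = 4P - 1207, so P = 938 and q = 2545.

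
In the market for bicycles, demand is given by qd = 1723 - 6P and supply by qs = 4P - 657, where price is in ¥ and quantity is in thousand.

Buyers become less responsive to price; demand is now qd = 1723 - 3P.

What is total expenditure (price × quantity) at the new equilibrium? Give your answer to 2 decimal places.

239020.00

Original equilibrium: 1723 - 6P = 4P - 657 gives 2380 = 10P, so P = 238 and q = 295.
The new curves are qd = 1723 - 3P (demand) and qs = 4P - 657 (supply).
Setting them equal: 1723 - 3P = 4P - 657 → 2380 = 7P, so P = 340 and q = 703.
New expenditure = 340 × 703 = 239020.00.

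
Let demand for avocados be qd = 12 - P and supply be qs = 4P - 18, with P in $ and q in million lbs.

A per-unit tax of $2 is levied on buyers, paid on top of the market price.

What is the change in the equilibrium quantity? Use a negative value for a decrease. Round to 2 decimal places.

Original equilibrium: 12 - P = 4P - 18 gives 30 = 5P, so P = 6 and q = 6.
Since buyers pay the price plus the tax, the effective demand curve becomes qd = 10 - P.
Clearing the new market: 10 - P = 4P - 18, so P = 5.6 and q = 4.4.
Δq = 4.4 − 6 = -1.60.

-1.60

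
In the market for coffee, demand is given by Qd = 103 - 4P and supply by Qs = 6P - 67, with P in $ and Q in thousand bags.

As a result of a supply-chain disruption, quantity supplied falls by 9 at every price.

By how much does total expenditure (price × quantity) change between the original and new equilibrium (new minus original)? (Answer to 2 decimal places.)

Solve the original market: 103 - 4P = 6P - 67, hence P = 17 and Q = 35.
The shock moves the curves to Qd = 103 - 4P and Qs = 6P - 76.
New equilibrium: 103 - 4P = 6P - 76 ⇒ 179 = 10P ⇒ P = 17.9, Q = 31.4.
Expenditure moves from 17×35 = 595 to 17.9×31.4 = 562.06; change = -32.94.

-32.94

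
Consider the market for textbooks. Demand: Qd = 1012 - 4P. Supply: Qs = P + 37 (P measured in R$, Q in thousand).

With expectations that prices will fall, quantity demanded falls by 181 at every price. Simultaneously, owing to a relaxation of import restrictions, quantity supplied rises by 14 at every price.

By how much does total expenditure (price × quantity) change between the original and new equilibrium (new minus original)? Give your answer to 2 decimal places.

-12948.00

Original equilibrium: 1012 - 4P = P + 37 gives 975 = 5P, so P = 195 and Q = 232.
After the shift, demand is Qd = 831 - 4P and supply is Qs = P + 51.
Clearing the new market: 831 - 4P = P + 51, so P = 156 and Q = 207.
Expenditure moves from 195×232 = 45240 to 156×207 = 32292; change = -12948.00.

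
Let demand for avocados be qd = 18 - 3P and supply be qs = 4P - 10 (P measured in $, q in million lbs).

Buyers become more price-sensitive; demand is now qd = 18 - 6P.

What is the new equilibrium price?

Original equilibrium: 18 - 3P = 4P - 10 gives 28 = 7P, so P = 4 and q = 6.
The shock moves the curves to qd = 18 - 6P and qs = 4P - 10.
Setting them equal: 18 - 6P = 4P - 10 → 28 = 10P, so P = 2.8 and q = 1.2.

2.8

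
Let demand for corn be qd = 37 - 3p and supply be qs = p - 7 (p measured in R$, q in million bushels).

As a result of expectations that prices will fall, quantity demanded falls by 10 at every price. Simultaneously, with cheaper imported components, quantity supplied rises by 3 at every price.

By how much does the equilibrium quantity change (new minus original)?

-0.25

Original equilibrium: 37 - 3p = p - 7 gives 44 = 4p, so p = 11 and q = 4.
After the shift, demand is qd = 27 - 3p and supply is qs = p - 4.
Setting them equal: 27 - 3p = p - 4 → 31 = 4p, so p = 7.75 and q = 3.75.
Δq = 3.75 − 4 = -0.25.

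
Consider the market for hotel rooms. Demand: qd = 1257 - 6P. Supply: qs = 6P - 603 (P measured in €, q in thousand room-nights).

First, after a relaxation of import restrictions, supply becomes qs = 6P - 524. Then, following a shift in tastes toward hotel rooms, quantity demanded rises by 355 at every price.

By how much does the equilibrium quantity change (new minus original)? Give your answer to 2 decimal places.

Before the shock: 1257 - 6P = 6P - 603 ⇒ 1860 = 12P ⇒ P = 155, q = 327.
The new curves are qd = 1612 - 6P (demand) and qs = 6P - 524 (supply).
New equilibrium: 1612 - 6P = 6P - 524 ⇒ 2136 = 12P ⇒ P = 178, q = 544.
Δq = 544 − 327 = +217.00.

+217.00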